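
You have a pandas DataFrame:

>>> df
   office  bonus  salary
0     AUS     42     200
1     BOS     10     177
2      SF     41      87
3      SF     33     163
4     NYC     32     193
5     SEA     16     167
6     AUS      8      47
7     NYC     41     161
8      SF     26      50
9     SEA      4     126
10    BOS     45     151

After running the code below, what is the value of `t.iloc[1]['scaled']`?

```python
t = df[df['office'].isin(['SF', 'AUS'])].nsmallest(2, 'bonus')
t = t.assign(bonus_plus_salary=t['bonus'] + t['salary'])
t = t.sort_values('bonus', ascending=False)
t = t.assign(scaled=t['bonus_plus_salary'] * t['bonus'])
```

440

filter rows where office in ['SF', 'AUS']:
  office  bonus  salary
0    AUS     42     200
2     SF     41      87
3     SF     33     163
6    AUS      8      47
8     SF     26      50
take 2 rows with smallest bonus:
  office  bonus  salary
6    AUS      8      47
8     SF     26      50
add column bonus_plus_salary = t['bonus'] + t['salary']:
  office  bonus  salary  bonus_plus_salary
6    AUS      8      47                 55
8     SF     26      50                 76
sort by bonus descending:
  office  bonus  salary  bonus_plus_salary
8     SF     26      50                 76
6    AUS      8      47                 55
add column scaled = t['bonus_plus_salary'] * t['bonus']:
  office  bonus  salary  bonus_plus_salary  scaled
8     SF     26      50                 76    1976
6    AUS      8      47                 55     440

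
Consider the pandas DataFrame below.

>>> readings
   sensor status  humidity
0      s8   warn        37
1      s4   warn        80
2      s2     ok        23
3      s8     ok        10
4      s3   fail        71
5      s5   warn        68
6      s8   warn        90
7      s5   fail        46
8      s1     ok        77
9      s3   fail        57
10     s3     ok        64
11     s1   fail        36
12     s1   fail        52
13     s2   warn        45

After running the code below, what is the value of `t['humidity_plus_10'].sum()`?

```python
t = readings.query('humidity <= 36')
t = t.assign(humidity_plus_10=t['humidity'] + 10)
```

99

filter rows where humidity <= 36:
   sensor status  humidity
2      s2     ok        23
3      s8     ok        10
11     s1   fail        36
add column humidity_plus_10 = t['humidity'] + 10:
   sensor status  humidity  humidity_plus_10
2      s2     ok        23                33
3      s8     ok        10                20
11     s1   fail        36                46
So sum() = 99.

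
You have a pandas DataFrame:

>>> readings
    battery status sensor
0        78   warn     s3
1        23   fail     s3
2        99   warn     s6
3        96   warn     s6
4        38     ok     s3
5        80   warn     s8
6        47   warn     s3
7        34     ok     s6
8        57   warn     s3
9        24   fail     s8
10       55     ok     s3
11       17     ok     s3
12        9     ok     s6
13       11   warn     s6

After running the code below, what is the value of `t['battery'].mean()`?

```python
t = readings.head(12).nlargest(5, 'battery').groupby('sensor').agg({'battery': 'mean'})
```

81.6666666667

take first 12 rows:
    battery status sensor
0        78   warn     s3
1        23   fail     s3
2        99   warn     s6
3        96   warn     s6
4        38     ok     s3
5        80   warn     s8
6        47   warn     s3
7        34     ok     s6
8        57   warn     s3
9        24   fail     s8
10       55     ok     s3
11       17     ok     s3
take 5 rows with largest battery:
   battery status sensor
2       99   warn     s6
3       96   warn     s6
5       80   warn     s8
0       78   warn     s3
8       57   warn     s3
group by sensor, mean of battery:
        battery
sensor         
s3         67.5
s6         97.5
s8         80.0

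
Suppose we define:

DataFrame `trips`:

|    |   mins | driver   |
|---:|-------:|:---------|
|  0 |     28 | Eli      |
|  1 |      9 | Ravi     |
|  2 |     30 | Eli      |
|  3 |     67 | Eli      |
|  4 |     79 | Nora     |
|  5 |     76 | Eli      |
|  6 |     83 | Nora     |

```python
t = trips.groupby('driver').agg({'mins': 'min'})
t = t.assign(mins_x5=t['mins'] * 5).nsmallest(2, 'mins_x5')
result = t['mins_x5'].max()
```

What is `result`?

group by driver, min of mins:
        mins
driver      
Eli       28
Nora      79
Ravi       9
add column mins_x5 = t['mins'] * 5:
        mins  mins_x5
driver               
Eli       28      140
Nora      79      395
Ravi       9       45
take 2 rows with smallest mins_x5:
        mins  mins_x5
driver               
Ravi       9       45
Eli       28      140
So max() = 140.

140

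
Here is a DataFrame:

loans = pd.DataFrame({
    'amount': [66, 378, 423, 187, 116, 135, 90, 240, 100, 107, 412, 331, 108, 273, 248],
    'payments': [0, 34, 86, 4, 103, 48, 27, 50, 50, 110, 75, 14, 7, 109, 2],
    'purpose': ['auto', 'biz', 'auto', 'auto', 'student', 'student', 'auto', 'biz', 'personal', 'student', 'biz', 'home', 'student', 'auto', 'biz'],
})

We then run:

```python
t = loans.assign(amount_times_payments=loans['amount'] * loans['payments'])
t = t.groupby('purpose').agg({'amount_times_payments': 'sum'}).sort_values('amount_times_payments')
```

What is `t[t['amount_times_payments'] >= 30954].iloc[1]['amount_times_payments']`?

add column amount_times_payments = loans['amount'] * loans['payments']:
    amount  payments   purpose  amount_times_payments
0       66         0      auto                      0
1      378        34       biz                  12852
2      423        86      auto                  36378
3      187         4      auto                    748
4      116       103   student                  11948
5      135        48   student                   6480
6       90        27      auto                   2430
7      240        50       biz                  12000
8      100        50  personal                   5000
9      107       110   student                  11770
10     412        75       biz                  30900
11     331        14      home                   4634
12     108         7   student                    756
13     273       109      auto                  29757
14     248         2       biz                    496
group by purpose, sum of amount_times_payments:
          amount_times_payments
purpose                        
auto                      69313
biz                       56248
home                       4634
personal                   5000
student                   30954
sort by amount_times_payments:
          amount_times_payments
purpose                        
home                       4634
personal                   5000
student                   30954
biz                       56248
auto                      69313
filter rows where amount_times_payments >= 30954:
         amount_times_payments
purpose                       
student                  30954
biz                      56248
auto                     69313
Finally, value at position 1, column 'amount_times_payments' = 56248.

56248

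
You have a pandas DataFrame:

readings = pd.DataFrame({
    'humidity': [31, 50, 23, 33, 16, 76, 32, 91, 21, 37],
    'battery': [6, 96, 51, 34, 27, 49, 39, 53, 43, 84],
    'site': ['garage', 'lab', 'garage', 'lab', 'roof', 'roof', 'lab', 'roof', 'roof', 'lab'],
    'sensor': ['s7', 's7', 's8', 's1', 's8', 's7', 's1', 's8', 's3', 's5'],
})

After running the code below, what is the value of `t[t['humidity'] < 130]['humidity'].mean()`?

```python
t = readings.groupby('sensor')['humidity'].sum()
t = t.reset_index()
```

41.0

group by sensor, sum of humidity:
sensor
s1     65
s3     21
s5     37
s7    157
s8    130
Name: humidity, dtype: int64
reset_index():
  sensor  humidity
0     s1        65
1     s3        21
2     s5        37
3     s7       157
4     s8       130
filter rows where humidity < 130:
  sensor  humidity
0     s1        65
1     s3        21
2     s5        37
Hence 41.0.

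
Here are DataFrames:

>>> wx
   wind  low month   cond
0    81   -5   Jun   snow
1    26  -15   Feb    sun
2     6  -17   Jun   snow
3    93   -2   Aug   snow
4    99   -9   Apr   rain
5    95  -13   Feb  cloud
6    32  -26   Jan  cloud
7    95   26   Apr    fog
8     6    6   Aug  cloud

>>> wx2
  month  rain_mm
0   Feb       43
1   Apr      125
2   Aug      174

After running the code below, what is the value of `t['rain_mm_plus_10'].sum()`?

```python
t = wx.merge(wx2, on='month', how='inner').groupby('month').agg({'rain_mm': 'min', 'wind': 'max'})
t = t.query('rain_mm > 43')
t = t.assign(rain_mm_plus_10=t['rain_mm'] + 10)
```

319

merge on 'month' (how='inner') → 6 rows:
   wind  low month   cond  rain_mm
0    26  -15   Feb    sun       43
1    93   -2   Aug   snow      174
2    99   -9   Apr   rain      125
3    95  -13   Feb  cloud       43
4    95   26   Apr    fog      125
5     6    6   Aug  cloud      174
group by month: min(rain_mm), max(wind):
       rain_mm  wind
month               
Apr        125    99
Aug        174    93
Feb         43    95
filter rows where rain_mm > 43:
       rain_mm  wind
month               
Apr        125    99
Aug        174    93
add column rain_mm_plus_10 = t['rain_mm'] + 10:
       rain_mm  wind  rain_mm_plus_10
month                                
Apr        125    99              135
Aug        174    93              184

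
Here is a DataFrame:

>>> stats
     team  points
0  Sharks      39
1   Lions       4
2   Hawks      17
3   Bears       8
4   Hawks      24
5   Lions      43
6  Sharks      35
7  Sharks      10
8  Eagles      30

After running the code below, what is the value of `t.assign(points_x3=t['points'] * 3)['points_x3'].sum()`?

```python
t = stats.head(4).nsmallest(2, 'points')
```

take first 4 rows:
     team  points
0  Sharks      39
1   Lions       4
2   Hawks      17
3   Bears       8
take 2 rows with smallest points:
    team  points
1  Lions       4
3  Bears       8
add column points_x3 = t['points'] * 3:
    team  points  points_x3
1  Lions       4         12
3  Bears       8         24

36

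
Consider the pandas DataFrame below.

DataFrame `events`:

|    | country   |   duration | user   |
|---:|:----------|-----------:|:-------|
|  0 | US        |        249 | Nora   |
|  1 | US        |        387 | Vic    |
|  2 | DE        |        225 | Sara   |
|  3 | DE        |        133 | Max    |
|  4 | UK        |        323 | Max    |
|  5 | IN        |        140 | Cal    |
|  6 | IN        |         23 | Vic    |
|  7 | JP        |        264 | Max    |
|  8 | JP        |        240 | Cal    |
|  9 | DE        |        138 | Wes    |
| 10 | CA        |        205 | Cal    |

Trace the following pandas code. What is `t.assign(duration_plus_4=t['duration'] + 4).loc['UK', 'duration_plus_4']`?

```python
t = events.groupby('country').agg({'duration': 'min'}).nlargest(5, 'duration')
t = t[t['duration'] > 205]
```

group by country, min of duration:
         duration
country          
CA            205
DE            133
IN             23
JP            240
UK            323
US            249
take 5 rows with largest duration:
         duration
country          
UK            323
US            249
JP            240
CA            205
DE            133
filter rows where duration > 205:
         duration
country          
UK            323
US            249
JP            240
add column duration_plus_4 = t['duration'] + 4:
         duration  duration_plus_4
country                           
UK            323              327
US            249              253
JP            240              244
Reading off the value at row 'UK', column 'duration_plus_4', we get 327.

327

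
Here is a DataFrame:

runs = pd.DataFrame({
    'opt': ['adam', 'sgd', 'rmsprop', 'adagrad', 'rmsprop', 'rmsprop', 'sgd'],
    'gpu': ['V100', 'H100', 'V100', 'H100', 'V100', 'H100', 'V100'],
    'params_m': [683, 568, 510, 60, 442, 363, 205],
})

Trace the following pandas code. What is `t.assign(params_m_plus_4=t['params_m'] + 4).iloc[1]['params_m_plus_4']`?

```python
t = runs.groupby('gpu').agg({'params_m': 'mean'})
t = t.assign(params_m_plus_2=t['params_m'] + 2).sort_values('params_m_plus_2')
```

group by gpu, mean of params_m:
        params_m
gpu             
H100  330.333333
V100  460.000000
add column params_m_plus_2 = t['params_m'] + 2:
        params_m  params_m_plus_2
gpu                              
H100  330.333333       332.333333
V100  460.000000       462.000000
sort by params_m_plus_2:
        params_m  params_m_plus_2
gpu                              
H100  330.333333       332.333333
V100  460.000000       462.000000
add column params_m_plus_4 = t['params_m'] + 4:
        params_m  params_m_plus_2  params_m_plus_4
gpu                                               
H100  330.333333       332.333333       334.333333
V100  460.000000       462.000000       464.000000
The value at position 1, column 'params_m_plus_4' is 464.0.

464.0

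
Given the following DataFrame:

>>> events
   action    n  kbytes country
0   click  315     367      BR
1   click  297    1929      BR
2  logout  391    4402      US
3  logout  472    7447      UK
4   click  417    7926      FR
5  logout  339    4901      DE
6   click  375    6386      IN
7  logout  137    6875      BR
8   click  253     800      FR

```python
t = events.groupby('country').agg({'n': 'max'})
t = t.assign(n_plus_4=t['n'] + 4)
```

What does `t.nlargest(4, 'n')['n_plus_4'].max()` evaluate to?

group by country, max of n:
           n
country     
BR       315
DE       339
FR       417
IN       375
UK       472
US       391
add column n_plus_4 = t['n'] + 4:
           n  n_plus_4
country               
BR       315       319
DE       339       343
FR       417       421
IN       375       379
UK       472       476
US       391       395
take 4 rows with largest n:
           n  n_plus_4
country               
UK       472       476
FR       417       421
US       391       395
IN       375       379

476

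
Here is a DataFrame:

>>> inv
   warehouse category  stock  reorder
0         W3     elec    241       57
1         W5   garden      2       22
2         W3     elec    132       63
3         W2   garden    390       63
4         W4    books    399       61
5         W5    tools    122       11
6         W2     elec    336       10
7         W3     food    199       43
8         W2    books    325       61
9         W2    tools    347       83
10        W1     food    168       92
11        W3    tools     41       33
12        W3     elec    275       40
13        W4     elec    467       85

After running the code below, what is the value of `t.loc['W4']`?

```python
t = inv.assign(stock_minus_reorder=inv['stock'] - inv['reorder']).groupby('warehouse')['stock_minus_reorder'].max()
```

add column stock_minus_reorder = inv['stock'] - inv['reorder']:
   warehouse category  stock  reorder  stock_minus_reorder
0         W3     elec    241       57                  184
1         W5   garden      2       22                  -20
2         W3     elec    132       63                   69
3         W2   garden    390       63                  327
4         W4    books    399       61                  338
5         W5    tools    122       11                  111
6         W2     elec    336       10                  326
7         W3     food    199       43                  156
8         W2    books    325       61                  264
9         W2    tools    347       83                  264
10        W1     food    168       92                   76
11        W3    tools     41       33                    8
12        W3     elec    275       40                  235
13        W4     elec    467       85                  382
group by warehouse, max of stock_minus_reorder:
warehouse
W1     76
W2    327
W3    235
W4    382
W5    111
Name: stock_minus_reorder, dtype: int64
Finally, value at index 'W4' = 382.

382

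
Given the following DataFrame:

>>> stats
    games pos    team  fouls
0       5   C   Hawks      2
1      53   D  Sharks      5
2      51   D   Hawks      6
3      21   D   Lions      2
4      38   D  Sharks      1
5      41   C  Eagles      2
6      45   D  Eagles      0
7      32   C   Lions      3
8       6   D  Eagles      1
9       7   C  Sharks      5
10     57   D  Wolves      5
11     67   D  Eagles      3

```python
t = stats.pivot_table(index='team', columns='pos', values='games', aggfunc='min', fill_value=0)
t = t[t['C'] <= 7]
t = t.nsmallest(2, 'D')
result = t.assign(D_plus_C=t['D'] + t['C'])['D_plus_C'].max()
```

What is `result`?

pivot: rows=team, cols=pos, min(games):
pos      C   D
team          
Eagles  41   6
Hawks    5  51
Lions   32  21
Sharks   7  38
Wolves   0  57
filter rows where C <= 7:
pos     C   D
team         
Hawks   5  51
Sharks  7  38
Wolves  0  57
take 2 rows with smallest D:
pos     C   D
team         
Sharks  7  38
Hawks   5  51
add column D_plus_C = t['D'] + t['C']:
pos     C   D  D_plus_C
team                   
Sharks  7  38        45
Hawks   5  51        56

56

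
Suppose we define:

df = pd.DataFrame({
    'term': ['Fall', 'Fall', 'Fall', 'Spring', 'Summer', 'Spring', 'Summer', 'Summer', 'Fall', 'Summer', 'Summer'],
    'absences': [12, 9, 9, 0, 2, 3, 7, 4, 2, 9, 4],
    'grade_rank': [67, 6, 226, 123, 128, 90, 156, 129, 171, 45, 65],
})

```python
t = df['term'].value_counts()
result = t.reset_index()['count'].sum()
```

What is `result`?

11

value_counts of term:
term
Summer    5
Fall      4
Spring    2
Name: count, dtype: int64
reset_index():
     term  count
0  Summer      5
1    Fall      4
2  Spring      2
Finally, sum of column 'count' = 11.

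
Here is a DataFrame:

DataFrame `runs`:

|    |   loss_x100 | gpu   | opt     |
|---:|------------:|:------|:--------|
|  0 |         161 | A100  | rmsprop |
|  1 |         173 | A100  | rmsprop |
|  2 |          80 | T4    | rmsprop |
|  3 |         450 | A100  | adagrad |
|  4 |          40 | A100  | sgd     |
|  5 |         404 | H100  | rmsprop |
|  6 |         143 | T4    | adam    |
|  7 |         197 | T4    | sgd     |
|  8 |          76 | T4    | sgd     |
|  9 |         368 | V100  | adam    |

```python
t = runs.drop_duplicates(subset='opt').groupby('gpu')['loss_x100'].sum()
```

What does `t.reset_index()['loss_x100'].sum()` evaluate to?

794

drop duplicate opt (keep=first):
   loss_x100   gpu      opt
0        161  A100  rmsprop
3        450  A100  adagrad
4         40  A100      sgd
6        143    T4     adam
group by gpu, sum of loss_x100:
gpu
A100    651
T4      143
Name: loss_x100, dtype: int64
reset_index():
    gpu  loss_x100
0  A100        651
1    T4        143
The sum of column 'loss_x100' is 794.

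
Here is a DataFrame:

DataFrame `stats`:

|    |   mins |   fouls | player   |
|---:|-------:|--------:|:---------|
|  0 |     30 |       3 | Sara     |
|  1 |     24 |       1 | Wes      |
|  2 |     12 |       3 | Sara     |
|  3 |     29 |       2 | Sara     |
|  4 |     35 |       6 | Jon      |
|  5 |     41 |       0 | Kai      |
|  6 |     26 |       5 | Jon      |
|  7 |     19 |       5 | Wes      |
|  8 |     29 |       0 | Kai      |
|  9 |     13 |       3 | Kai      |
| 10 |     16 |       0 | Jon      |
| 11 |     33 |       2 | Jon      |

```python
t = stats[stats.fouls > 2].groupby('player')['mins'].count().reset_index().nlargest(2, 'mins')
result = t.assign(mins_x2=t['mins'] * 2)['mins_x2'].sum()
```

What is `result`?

filter rows where fouls > 2:
   mins  fouls player
0    30      3   Sara
2    12      3   Sara
4    35      6    Jon
6    26      5    Jon
7    19      5    Wes
9    13      3    Kai
group by player, count of mins:
player
Jon     2
Kai     1
Sara    2
Wes     1
Name: mins, dtype: int64
reset_index():
  player  mins
0    Jon     2
1    Kai     1
2   Sara     2
3    Wes     1
take 2 rows with largest mins:
  player  mins
0    Jon     2
2   Sara     2
add column mins_x2 = t['mins'] * 2:
  player  mins  mins_x2
0    Jon     2        4
2   Sara     2        4
Hence 8.

8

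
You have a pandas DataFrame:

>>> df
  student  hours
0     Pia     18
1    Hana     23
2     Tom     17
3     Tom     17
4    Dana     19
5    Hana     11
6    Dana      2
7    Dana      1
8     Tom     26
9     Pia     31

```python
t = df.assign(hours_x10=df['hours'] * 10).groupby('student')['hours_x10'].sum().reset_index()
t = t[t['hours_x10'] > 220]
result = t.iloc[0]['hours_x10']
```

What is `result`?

add column hours_x10 = df['hours'] * 10:
  student  hours  hours_x10
0     Pia     18        180
1    Hana     23        230
2     Tom     17        170
3     Tom     17        170
4    Dana     19        190
5    Hana     11        110
6    Dana      2         20
7    Dana      1         10
8     Tom     26        260
9     Pia     31        310
group by student, sum of hours_x10:
student
Dana    220
Hana    340
Pia     490
Tom     600
Name: hours_x10, dtype: int64
reset_index():
  student  hours_x10
0    Dana        220
1    Hana        340
2     Pia        490
3     Tom        600
filter rows where hours_x10 > 220:
  student  hours_x10
1    Hana        340
2     Pia        490
3     Tom        600
Taking the value at position 0, column 'hours_x10' gives 340.

340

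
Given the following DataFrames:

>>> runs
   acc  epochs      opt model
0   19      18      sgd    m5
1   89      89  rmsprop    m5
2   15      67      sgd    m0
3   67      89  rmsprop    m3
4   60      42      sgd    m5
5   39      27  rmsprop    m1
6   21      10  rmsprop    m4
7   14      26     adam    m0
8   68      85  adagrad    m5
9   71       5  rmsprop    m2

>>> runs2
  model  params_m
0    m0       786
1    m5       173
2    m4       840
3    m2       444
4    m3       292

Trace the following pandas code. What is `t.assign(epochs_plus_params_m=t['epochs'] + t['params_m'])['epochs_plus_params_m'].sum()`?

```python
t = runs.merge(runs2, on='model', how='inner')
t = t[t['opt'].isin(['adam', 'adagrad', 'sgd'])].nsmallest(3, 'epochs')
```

merge on 'model' (how='inner') → 9 rows:
   acc  epochs      opt model  params_m
0   19      18      sgd    m5       173
1   89      89  rmsprop    m5       173
2   15      67      sgd    m0       786
3   67      89  rmsprop    m3       292
4   60      42      sgd    m5       173
5   21      10  rmsprop    m4       840
6   14      26     adam    m0       786
7   68      85  adagrad    m5       173
8   71       5  rmsprop    m2       444
filter rows where opt in ['adam', 'adagrad', 'sgd']:
   acc  epochs      opt model  params_m
0   19      18      sgd    m5       173
2   15      67      sgd    m0       786
4   60      42      sgd    m5       173
6   14      26     adam    m0       786
7   68      85  adagrad    m5       173
take 3 rows with smallest epochs:
   acc  epochs   opt model  params_m
0   19      18   sgd    m5       173
6   14      26  adam    m0       786
4   60      42   sgd    m5       173
add column epochs_plus_params_m = t['epochs'] + t['params_m']:
   acc  epochs   opt model  params_m  epochs_plus_params_m
0   19      18   sgd    m5       173                   191
6   14      26  adam    m0       786                   812
4   60      42   sgd    m5       173                   215

1218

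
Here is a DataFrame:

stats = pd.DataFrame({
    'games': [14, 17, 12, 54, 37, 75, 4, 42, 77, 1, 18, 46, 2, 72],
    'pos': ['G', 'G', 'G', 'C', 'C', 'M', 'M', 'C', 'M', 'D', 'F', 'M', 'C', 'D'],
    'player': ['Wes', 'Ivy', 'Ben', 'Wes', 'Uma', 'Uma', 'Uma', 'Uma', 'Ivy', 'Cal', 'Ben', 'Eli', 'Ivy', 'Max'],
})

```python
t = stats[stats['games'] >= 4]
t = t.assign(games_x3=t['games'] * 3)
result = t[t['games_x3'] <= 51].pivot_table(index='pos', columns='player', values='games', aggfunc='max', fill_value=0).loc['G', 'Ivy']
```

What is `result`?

filter rows where games >= 4:
    games pos player
0      14   G    Wes
1      17   G    Ivy
2      12   G    Ben
3      54   C    Wes
4      37   C    Uma
5      75   M    Uma
6       4   M    Uma
7      42   C    Uma
8      77   M    Ivy
10     18   F    Ben
11     46   M    Eli
13     72   D    Max
add column games_x3 = t['games'] * 3:
    games pos player  games_x3
0      14   G    Wes        42
1      17   G    Ivy        51
2      12   G    Ben        36
3      54   C    Wes       162
4      37   C    Uma       111
5      75   M    Uma       225
6       4   M    Uma        12
7      42   C    Uma       126
8      77   M    Ivy       231
10     18   F    Ben        54
11     46   M    Eli       138
13     72   D    Max       216
filter rows where games_x3 <= 51:
   games pos player  games_x3
0     14   G    Wes        42
1     17   G    Ivy        51
2     12   G    Ben        36
6      4   M    Uma        12
pivot: rows=pos, cols=player, max(games):
player  Ben  Ivy  Uma  Wes
pos                       
G        12   17    0   14
M         0    0    4    0

17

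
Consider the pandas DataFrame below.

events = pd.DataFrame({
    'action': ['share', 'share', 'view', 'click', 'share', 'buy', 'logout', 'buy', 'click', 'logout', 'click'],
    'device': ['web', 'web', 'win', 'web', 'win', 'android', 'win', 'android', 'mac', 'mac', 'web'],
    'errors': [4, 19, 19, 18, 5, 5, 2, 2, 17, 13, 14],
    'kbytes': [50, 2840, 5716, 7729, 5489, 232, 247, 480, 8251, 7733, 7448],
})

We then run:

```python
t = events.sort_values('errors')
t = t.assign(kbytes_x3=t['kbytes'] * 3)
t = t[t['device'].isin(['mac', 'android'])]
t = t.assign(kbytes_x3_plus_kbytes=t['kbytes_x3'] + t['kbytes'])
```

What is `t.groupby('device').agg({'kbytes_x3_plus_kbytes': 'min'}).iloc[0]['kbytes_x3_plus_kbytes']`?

sort by errors:
    action   device  errors  kbytes
6   logout      win       2     247
7      buy  android       2     480
0    share      web       4      50
4    share      win       5    5489
5      buy  android       5     232
9   logout      mac      13    7733
10   click      web      14    7448
8    click      mac      17    8251
3    click      web      18    7729
1    share      web      19    2840
2     view      win      19    5716
add column kbytes_x3 = t['kbytes'] * 3:
    action   device  errors  kbytes  kbytes_x3
6   logout      win       2     247        741
7      buy  android       2     480       1440
0    share      web       4      50        150
4    share      win       5    5489      16467
5      buy  android       5     232        696
9   logout      mac      13    7733      23199
10   click      web      14    7448      22344
8    click      mac      17    8251      24753
3    click      web      18    7729      23187
1    share      web      19    2840       8520
2     view      win      19    5716      17148
filter rows where device in ['mac', 'android']:
   action   device  errors  kbytes  kbytes_x3
7     buy  android       2     480       1440
5     buy  android       5     232        696
9  logout      mac      13    7733      23199
8   click      mac      17    8251      24753
add column kbytes_x3_plus_kbytes = t['kbytes_x3'] + t['kbytes']:
   action   device  errors  kbytes  kbytes_x3  kbytes_x3_plus_kbytes
7     buy  android       2     480       1440                   1920
5     buy  android       5     232        696                    928
9  logout      mac      13    7733      23199                  30932
8   click      mac      17    8251      24753                  33004
group by device, min of kbytes_x3_plus_kbytes:
         kbytes_x3_plus_kbytes
device                        
android                    928
mac                      30932
The value at position 0, column 'kbytes_x3_plus_kbytes' is 928.

928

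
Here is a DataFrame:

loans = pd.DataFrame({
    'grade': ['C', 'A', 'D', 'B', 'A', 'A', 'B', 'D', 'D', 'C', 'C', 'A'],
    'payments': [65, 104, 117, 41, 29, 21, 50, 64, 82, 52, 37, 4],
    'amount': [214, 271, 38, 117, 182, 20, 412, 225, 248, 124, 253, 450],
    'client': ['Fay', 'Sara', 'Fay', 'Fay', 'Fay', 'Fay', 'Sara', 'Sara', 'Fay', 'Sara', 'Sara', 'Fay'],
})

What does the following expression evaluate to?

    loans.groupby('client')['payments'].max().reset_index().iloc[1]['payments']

group by client, max of payments:
client
Fay     117
Sara    104
Name: payments, dtype: int64
reset_index():
  client  payments
0    Fay       117
1   Sara       104
Taking the value at position 1, column 'payments' gives 104.

104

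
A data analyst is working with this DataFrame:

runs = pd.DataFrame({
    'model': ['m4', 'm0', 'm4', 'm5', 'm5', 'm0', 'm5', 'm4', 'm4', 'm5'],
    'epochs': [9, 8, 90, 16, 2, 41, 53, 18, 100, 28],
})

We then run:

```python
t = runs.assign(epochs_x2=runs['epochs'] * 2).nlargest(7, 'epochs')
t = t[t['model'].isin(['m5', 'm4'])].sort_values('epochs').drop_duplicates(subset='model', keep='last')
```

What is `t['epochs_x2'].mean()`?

153.0

add column epochs_x2 = runs['epochs'] * 2:
  model  epochs  epochs_x2
0    m4       9         18
1    m0       8         16
2    m4      90        180
3    m5      16         32
4    m5       2          4
5    m0      41         82
6    m5      53        106
7    m4      18         36
8    m4     100        200
9    m5      28         56
take 7 rows with largest epochs:
  model  epochs  epochs_x2
8    m4     100        200
2    m4      90        180
6    m5      53        106
5    m0      41         82
9    m5      28         56
7    m4      18         36
3    m5      16         32
filter rows where model in ['m5', 'm4']:
  model  epochs  epochs_x2
8    m4     100        200
2    m4      90        180
6    m5      53        106
9    m5      28         56
7    m4      18         36
3    m5      16         32
sort by epochs:
  model  epochs  epochs_x2
3    m5      16         32
7    m4      18         36
9    m5      28         56
6    m5      53        106
2    m4      90        180
8    m4     100        200
drop duplicate model (keep=last):
  model  epochs  epochs_x2
6    m5      53        106
8    m4     100        200
Taking the mean of column 'epochs_x2' gives 153.0.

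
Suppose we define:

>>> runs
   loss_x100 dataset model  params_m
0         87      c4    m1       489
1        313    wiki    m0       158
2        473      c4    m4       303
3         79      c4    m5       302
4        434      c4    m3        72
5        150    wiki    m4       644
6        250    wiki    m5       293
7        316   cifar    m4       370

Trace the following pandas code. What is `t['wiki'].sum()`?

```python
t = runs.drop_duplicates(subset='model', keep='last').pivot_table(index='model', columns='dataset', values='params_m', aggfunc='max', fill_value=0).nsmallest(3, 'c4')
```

451

drop duplicate model (keep=last):
   loss_x100 dataset model  params_m
0         87      c4    m1       489
1        313    wiki    m0       158
4        434      c4    m3        72
6        250    wiki    m5       293
7        316   cifar    m4       370
pivot: rows=model, cols=dataset, max(params_m):
dataset   c4  cifar  wiki
model                    
m0         0      0   158
m1       489      0     0
m3        72      0     0
m4         0    370     0
m5         0      0   293
take 3 rows with smallest c4:
dataset  c4  cifar  wiki
model                   
m0        0      0   158
m4        0    370     0
m5        0      0   293
sum of column 'wiki' → 451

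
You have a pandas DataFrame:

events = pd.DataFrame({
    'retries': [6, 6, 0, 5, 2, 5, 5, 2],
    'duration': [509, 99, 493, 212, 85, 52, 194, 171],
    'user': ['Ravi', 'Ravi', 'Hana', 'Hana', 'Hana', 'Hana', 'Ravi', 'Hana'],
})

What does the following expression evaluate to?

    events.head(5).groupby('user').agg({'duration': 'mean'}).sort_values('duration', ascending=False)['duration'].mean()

283.666666667

take first 5 rows:
   retries  duration  user
0        6       509  Ravi
1        6        99  Ravi
2        0       493  Hana
3        5       212  Hana
4        2        85  Hana
group by user, mean of duration:
        duration
user            
Hana  263.333333
Ravi  304.000000
sort by duration descending:
        duration
user            
Ravi  304.000000
Hana  263.333333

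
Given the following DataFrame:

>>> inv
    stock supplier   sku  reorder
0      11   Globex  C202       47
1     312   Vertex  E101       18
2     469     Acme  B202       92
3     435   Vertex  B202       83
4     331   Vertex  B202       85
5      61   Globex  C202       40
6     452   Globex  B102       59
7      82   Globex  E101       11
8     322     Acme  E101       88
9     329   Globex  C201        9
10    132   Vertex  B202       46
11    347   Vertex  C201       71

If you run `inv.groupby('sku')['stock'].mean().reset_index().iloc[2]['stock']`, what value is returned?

338.0

group by sku, mean of stock:
sku
B102    452.000000
B202    341.750000
C201    338.000000
C202     36.000000
E101    238.666667
Name: stock, dtype: float64
reset_index():
    sku       stock
0  B102  452.000000
1  B202  341.750000
2  C201  338.000000
3  C202   36.000000
4  E101  238.666667
Reading off the value at position 2, column 'stock', we get 338.0.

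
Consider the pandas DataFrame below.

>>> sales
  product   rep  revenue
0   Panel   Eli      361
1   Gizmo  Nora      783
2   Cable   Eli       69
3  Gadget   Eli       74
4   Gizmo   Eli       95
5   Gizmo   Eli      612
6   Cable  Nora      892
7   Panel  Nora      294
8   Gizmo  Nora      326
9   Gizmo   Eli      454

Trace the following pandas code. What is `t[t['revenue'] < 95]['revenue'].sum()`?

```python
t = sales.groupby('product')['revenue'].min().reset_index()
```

group by product, min of revenue:
product
Cable      69
Gadget     74
Gizmo      95
Panel     294
Name: revenue, dtype: int64
reset_index():
  product  revenue
0   Cable       69
1  Gadget       74
2   Gizmo       95
3   Panel      294
filter rows where revenue < 95:
  product  revenue
0   Cable       69
1  Gadget       74
The sum of column 'revenue' is 143.

143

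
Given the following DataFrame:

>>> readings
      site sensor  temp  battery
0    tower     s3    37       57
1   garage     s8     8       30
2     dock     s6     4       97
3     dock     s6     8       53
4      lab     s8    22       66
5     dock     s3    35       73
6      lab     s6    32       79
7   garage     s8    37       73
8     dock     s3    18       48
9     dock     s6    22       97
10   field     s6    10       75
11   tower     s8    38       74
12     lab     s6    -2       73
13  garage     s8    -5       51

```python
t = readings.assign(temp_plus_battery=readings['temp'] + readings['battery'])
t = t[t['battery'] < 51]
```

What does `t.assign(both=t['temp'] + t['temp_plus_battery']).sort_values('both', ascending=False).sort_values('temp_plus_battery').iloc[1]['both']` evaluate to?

84

add column temp_plus_battery = readings['temp'] + readings['battery']:
      site sensor  temp  battery  temp_plus_battery
0    tower     s3    37       57                 94
1   garage     s8     8       30                 38
2     dock     s6     4       97                101
3     dock     s6     8       53                 61
4      lab     s8    22       66                 88
5     dock     s3    35       73                108
6      lab     s6    32       79                111
7   garage     s8    37       73                110
8     dock     s3    18       48                 66
9     dock     s6    22       97                119
10   field     s6    10       75                 85
11   tower     s8    38       74                112
12     lab     s6    -2       73                 71
13  garage     s8    -5       51                 46
filter rows where battery < 51:
     site sensor  temp  battery  temp_plus_battery
1  garage     s8     8       30                 38
8    dock     s3    18       48                 66
add column both = t['temp'] + t['temp_plus_battery']:
     site sensor  temp  battery  temp_plus_battery  both
1  garage     s8     8       30                 38    46
8    dock     s3    18       48                 66    84
sort by both descending:
     site sensor  temp  battery  temp_plus_battery  both
8    dock     s3    18       48                 66    84
1  garage     s8     8       30                 38    46
sort by temp_plus_battery:
     site sensor  temp  battery  temp_plus_battery  both
1  garage     s8     8       30                 38    46
8    dock     s3    18       48                 66    84
Reading off the value at position 1, column 'both', we get 84.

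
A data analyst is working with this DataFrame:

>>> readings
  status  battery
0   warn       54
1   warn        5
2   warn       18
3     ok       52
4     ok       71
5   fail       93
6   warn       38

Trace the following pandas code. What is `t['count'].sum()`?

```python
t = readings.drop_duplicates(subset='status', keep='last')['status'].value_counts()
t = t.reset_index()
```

3

drop duplicate status (keep=last):
  status  battery
4     ok       71
5   fail       93
6   warn       38
value_counts of status:
status
ok      1
fail    1
warn    1
Name: count, dtype: int64
reset_index():
  status  count
0     ok      1
1   fail      1
2   warn      1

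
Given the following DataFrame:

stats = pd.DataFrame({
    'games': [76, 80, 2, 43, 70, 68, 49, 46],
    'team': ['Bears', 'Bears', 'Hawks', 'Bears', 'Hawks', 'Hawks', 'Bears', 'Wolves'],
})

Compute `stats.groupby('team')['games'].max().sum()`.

group by team, max of games:
team
Bears     80
Hawks     70
Wolves    46
Name: games, dtype: int64
So sum() = 196.

196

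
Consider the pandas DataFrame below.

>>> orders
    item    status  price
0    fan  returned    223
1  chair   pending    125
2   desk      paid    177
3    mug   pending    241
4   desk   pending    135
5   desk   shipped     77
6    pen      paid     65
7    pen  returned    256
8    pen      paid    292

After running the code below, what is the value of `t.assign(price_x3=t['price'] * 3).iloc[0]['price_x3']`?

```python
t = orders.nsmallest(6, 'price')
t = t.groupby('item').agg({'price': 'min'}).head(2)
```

375

take 6 rows with smallest price:
    item    status  price
6    pen      paid     65
5   desk   shipped     77
1  chair   pending    125
4   desk   pending    135
2   desk      paid    177
0    fan  returned    223
group by item, min of price:
       price
item        
chair    125
desk      77
fan      223
pen       65
take first 2 rows:
       price
item        
chair    125
desk      77
add column price_x3 = t['price'] * 3:
       price  price_x3
item                  
chair    125       375
desk      77       231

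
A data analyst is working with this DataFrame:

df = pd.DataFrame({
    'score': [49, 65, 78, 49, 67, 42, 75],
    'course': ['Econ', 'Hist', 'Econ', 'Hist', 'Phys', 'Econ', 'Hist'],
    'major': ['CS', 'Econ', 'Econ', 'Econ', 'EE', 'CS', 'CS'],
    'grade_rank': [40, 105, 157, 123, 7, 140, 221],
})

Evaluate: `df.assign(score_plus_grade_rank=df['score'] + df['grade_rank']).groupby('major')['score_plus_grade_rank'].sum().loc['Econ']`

577

add column score_plus_grade_rank = df['score'] + df['grade_rank']:
   score course major  grade_rank  score_plus_grade_rank
0     49   Econ    CS          40                     89
1     65   Hist  Econ         105                    170
2     78   Econ  Econ         157                    235
3     49   Hist  Econ         123                    172
4     67   Phys    EE           7                     74
5     42   Econ    CS         140                    182
6     75   Hist    CS         221                    296
group by major, sum of score_plus_grade_rank:
major
CS      567
EE       74
Econ    577
Name: score_plus_grade_rank, dtype: int64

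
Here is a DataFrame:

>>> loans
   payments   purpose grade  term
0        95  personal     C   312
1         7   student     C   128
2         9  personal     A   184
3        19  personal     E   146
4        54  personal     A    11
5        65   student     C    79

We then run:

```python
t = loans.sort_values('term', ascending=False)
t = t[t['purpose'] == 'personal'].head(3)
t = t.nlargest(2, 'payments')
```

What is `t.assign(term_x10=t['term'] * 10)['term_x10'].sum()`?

sort by term descending:
   payments   purpose grade  term
0        95  personal     C   312
2         9  personal     A   184
3        19  personal     E   146
1         7   student     C   128
5        65   student     C    79
4        54  personal     A    11
filter rows where purpose == 'personal':
   payments   purpose grade  term
0        95  personal     C   312
2         9  personal     A   184
3        19  personal     E   146
4        54  personal     A    11
take first 3 rows:
   payments   purpose grade  term
0        95  personal     C   312
2         9  personal     A   184
3        19  personal     E   146
take 2 rows with largest payments:
   payments   purpose grade  term
0        95  personal     C   312
3        19  personal     E   146
add column term_x10 = t['term'] * 10:
   payments   purpose grade  term  term_x10
0        95  personal     C   312      3120
3        19  personal     E   146      1460
Reading off the sum of column 'term_x10', we get 4580.

4580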